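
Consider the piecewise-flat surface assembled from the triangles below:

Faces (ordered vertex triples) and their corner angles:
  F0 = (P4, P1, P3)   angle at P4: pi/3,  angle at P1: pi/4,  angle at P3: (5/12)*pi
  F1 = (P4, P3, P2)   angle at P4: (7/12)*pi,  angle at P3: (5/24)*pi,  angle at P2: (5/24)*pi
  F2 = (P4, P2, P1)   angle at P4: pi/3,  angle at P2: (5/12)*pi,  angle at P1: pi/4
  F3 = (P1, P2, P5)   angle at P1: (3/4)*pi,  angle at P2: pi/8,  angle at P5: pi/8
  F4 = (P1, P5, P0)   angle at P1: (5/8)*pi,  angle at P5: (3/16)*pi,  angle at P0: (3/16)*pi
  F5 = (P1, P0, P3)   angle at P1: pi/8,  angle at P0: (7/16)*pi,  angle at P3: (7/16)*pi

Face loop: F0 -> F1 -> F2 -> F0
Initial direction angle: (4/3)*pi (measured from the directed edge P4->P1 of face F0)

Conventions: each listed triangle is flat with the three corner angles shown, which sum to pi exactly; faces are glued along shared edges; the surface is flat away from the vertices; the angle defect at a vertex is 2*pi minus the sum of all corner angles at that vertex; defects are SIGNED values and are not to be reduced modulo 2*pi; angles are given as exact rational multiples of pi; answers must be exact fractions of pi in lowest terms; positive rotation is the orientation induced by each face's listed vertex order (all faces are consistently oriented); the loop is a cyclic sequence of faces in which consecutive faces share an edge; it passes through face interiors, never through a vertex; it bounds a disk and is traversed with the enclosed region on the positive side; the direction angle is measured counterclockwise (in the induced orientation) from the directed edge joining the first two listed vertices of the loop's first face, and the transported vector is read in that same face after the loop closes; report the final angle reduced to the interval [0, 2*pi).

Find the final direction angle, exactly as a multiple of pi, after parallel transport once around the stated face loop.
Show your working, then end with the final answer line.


enclosed vertex P4: corner angles sum to (5/4)*pi, defect = 2*pi - (5/4)*pi = (3/4)*pi
final direction = starting direction + enclosed defect total, reduced mod 2*pi (induced orientation)
final angle = (4/3)*pi + (3/4)*pi = pi/12 (mod 2*pi)

Answer: final direction angle = pi/12


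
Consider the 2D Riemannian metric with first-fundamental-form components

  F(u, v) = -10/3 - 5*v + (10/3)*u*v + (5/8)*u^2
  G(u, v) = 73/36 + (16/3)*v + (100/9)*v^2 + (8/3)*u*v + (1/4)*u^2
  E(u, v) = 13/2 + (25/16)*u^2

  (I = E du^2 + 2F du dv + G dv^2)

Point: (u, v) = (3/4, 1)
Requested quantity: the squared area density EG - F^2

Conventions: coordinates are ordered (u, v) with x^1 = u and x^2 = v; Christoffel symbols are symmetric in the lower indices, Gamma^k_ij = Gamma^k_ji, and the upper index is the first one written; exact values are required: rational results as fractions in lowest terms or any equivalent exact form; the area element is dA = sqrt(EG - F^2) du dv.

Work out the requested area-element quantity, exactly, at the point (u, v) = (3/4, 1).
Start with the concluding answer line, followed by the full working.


Answer: EG - F^2 = 374939/3072

E = 1889/256, F = -2105/384, G = 11873/576; EG - F^2 = 374939/3072


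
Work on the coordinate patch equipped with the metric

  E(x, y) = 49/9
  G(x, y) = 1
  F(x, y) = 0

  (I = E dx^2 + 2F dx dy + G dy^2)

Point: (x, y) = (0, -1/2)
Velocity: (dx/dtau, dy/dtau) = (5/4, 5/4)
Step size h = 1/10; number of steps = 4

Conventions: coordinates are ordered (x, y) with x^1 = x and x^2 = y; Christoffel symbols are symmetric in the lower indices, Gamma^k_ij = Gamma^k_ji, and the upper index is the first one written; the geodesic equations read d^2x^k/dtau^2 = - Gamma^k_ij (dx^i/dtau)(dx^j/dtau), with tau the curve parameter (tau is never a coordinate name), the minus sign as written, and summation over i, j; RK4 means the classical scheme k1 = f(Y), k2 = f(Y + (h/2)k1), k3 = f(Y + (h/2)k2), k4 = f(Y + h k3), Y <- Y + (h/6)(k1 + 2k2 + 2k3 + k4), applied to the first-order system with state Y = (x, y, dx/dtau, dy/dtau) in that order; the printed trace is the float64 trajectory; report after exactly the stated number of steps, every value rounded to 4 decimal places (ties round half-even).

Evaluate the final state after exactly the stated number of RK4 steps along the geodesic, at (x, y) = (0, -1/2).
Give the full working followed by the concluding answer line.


f(Y) = (dx/dtau, dy/dtau, -Gamma^x_ij Y'^i Y'^j, -Gamma^y_ij Y'^i Y'^j) with the Gammas evaluated at the stage position; h = 0.100000; intermediate values shown to 6 dp
step 0: x = 0.0000, y = -0.5000, dx/dtau = 1.2500, dy/dtau = 1.2500
step 1:
  k1: at (x, y) = (0.000000, -0.500000), (dx/dtau, dy/dtau) = (1.250000, 1.250000); Gamma_xxx = 0.000000, Gamma_xxy = 0.000000, Gamma_xyy = 0.000000, Gamma_yxx = 0.000000, Gamma_yxy = 0.000000, Gamma_yyy = 0.000000; k1 = (1.250000, 1.250000, 0.000000, 0.000000)
  k2: at (x, y) = (0.062500, -0.437500), (dx/dtau, dy/dtau) = (1.250000, 1.250000); Gamma_xxx = 0.000000, Gamma_xxy = 0.000000, Gamma_xyy = 0.000000, Gamma_yxx = 0.000000, Gamma_yxy = 0.000000, Gamma_yyy = 0.000000; k2 = (1.250000, 1.250000, 0.000000, 0.000000)
  k3: at (x, y) = (0.062500, -0.437500), (dx/dtau, dy/dtau) = (1.250000, 1.250000); Gamma_xxx = 0.000000, Gamma_xxy = 0.000000, Gamma_xyy = 0.000000, Gamma_yxx = 0.000000, Gamma_yxy = 0.000000, Gamma_yyy = 0.000000; k3 = (1.250000, 1.250000, 0.000000, 0.000000)
  k4: at (x, y) = (0.125000, -0.375000), (dx/dtau, dy/dtau) = (1.250000, 1.250000); Gamma_xxx = 0.000000, Gamma_xxy = 0.000000, Gamma_xyy = 0.000000, Gamma_yxx = 0.000000, Gamma_yxy = 0.000000, Gamma_yyy = 0.000000; k4 = (1.250000, 1.250000, 0.000000, 0.000000)
  Y <- Y + (h/6)(k1 + 2k2 + 2k3 + k4): x = 0.1250, y = -0.3750, dx/dtau = 1.2500, dy/dtau = 1.2500
step 2:
  k1: at (x, y) = (0.125000, -0.375000), (dx/dtau, dy/dtau) = (1.250000, 1.250000); Gamma_xxx = 0.000000, Gamma_xxy = 0.000000, Gamma_xyy = 0.000000, Gamma_yxx = 0.000000, Gamma_yxy = 0.000000, Gamma_yyy = 0.000000; k1 = (1.250000, 1.250000, 0.000000, 0.000000)
  k2: at (x, y) = (0.187500, -0.312500), (dx/dtau, dy/dtau) = (1.250000, 1.250000); Gamma_xxx = 0.000000, Gamma_xxy = 0.000000, Gamma_xyy = 0.000000, Gamma_yxx = 0.000000, Gamma_yxy = 0.000000, Gamma_yyy = 0.000000; k2 = (1.250000, 1.250000, 0.000000, 0.000000)
  k3: at (x, y) = (0.187500, -0.312500), (dx/dtau, dy/dtau) = (1.250000, 1.250000); Gamma_xxx = 0.000000, Gamma_xxy = 0.000000, Gamma_xyy = 0.000000, Gamma_yxx = 0.000000, Gamma_yxy = 0.000000, Gamma_yyy = 0.000000; k3 = (1.250000, 1.250000, 0.000000, 0.000000)
  k4: at (x, y) = (0.250000, -0.250000), (dx/dtau, dy/dtau) = (1.250000, 1.250000); Gamma_xxx = 0.000000, Gamma_xxy = 0.000000, Gamma_xyy = 0.000000, Gamma_yxx = 0.000000, Gamma_yxy = 0.000000, Gamma_yyy = 0.000000; k4 = (1.250000, 1.250000, 0.000000, 0.000000)
  Y <- Y + (h/6)(k1 + 2k2 + 2k3 + k4): x = 0.2500, y = -0.2500, dx/dtau = 1.2500, dy/dtau = 1.2500
step 3:
  k1: at (x, y) = (0.250000, -0.250000), (dx/dtau, dy/dtau) = (1.250000, 1.250000); Gamma_xxx = 0.000000, Gamma_xxy = 0.000000, Gamma_xyy = 0.000000, Gamma_yxx = 0.000000, Gamma_yxy = 0.000000, Gamma_yyy = 0.000000; k1 = (1.250000, 1.250000, 0.000000, 0.000000)
  k2: at (x, y) = (0.312500, -0.187500), (dx/dtau, dy/dtau) = (1.250000, 1.250000); Gamma_xxx = 0.000000, Gamma_xxy = 0.000000, Gamma_xyy = 0.000000, Gamma_yxx = 0.000000, Gamma_yxy = 0.000000, Gamma_yyy = 0.000000; k2 = (1.250000, 1.250000, 0.000000, 0.000000)
  k3: at (x, y) = (0.312500, -0.187500), (dx/dtau, dy/dtau) = (1.250000, 1.250000); Gamma_xxx = 0.000000, Gamma_xxy = 0.000000, Gamma_xyy = 0.000000, Gamma_yxx = 0.000000, Gamma_yxy = 0.000000, Gamma_yyy = 0.000000; k3 = (1.250000, 1.250000, 0.000000, 0.000000)
  k4: at (x, y) = (0.375000, -0.125000), (dx/dtau, dy/dtau) = (1.250000, 1.250000); Gamma_xxx = 0.000000, Gamma_xxy = 0.000000, Gamma_xyy = 0.000000, Gamma_yxx = 0.000000, Gamma_yxy = 0.000000, Gamma_yyy = 0.000000; k4 = (1.250000, 1.250000, 0.000000, 0.000000)
  Y <- Y + (h/6)(k1 + 2k2 + 2k3 + k4): x = 0.3750, y = -0.1250, dx/dtau = 1.2500, dy/dtau = 1.2500
step 4:
  k1: at (x, y) = (0.375000, -0.125000), (dx/dtau, dy/dtau) = (1.250000, 1.250000); Gamma_xxx = 0.000000, Gamma_xxy = 0.000000, Gamma_xyy = 0.000000, Gamma_yxx = 0.000000, Gamma_yxy = 0.000000, Gamma_yyy = 0.000000; k1 = (1.250000, 1.250000, 0.000000, 0.000000)
  k2: at (x, y) = (0.437500, -0.062500), (dx/dtau, dy/dtau) = (1.250000, 1.250000); Gamma_xxx = 0.000000, Gamma_xxy = 0.000000, Gamma_xyy = 0.000000, Gamma_yxx = 0.000000, Gamma_yxy = 0.000000, Gamma_yyy = 0.000000; k2 = (1.250000, 1.250000, 0.000000, 0.000000)
  k3: at (x, y) = (0.437500, -0.062500), (dx/dtau, dy/dtau) = (1.250000, 1.250000); Gamma_xxx = 0.000000, Gamma_xxy = 0.000000, Gamma_xyy = 0.000000, Gamma_yxx = 0.000000, Gamma_yxy = 0.000000, Gamma_yyy = 0.000000; k3 = (1.250000, 1.250000, 0.000000, 0.000000)
  k4: at (x, y) = (0.500000, 0.000000), (dx/dtau, dy/dtau) = (1.250000, 1.250000); Gamma_xxx = 0.000000, Gamma_xxy = 0.000000, Gamma_xyy = 0.000000, Gamma_yxx = 0.000000, Gamma_yxy = 0.000000, Gamma_yyy = 0.000000; k4 = (1.250000, 1.250000, 0.000000, 0.000000)
  Y <- Y + (h/6)(k1 + 2k2 + 2k3 + k4): x = 0.5000, y = 0.0000, dx/dtau = 1.2500, dy/dtau = 1.2500

Answer: x = 0.5000, y = 0.0000, dx/dtau = 1.2500, dy/dtau = 1.2500


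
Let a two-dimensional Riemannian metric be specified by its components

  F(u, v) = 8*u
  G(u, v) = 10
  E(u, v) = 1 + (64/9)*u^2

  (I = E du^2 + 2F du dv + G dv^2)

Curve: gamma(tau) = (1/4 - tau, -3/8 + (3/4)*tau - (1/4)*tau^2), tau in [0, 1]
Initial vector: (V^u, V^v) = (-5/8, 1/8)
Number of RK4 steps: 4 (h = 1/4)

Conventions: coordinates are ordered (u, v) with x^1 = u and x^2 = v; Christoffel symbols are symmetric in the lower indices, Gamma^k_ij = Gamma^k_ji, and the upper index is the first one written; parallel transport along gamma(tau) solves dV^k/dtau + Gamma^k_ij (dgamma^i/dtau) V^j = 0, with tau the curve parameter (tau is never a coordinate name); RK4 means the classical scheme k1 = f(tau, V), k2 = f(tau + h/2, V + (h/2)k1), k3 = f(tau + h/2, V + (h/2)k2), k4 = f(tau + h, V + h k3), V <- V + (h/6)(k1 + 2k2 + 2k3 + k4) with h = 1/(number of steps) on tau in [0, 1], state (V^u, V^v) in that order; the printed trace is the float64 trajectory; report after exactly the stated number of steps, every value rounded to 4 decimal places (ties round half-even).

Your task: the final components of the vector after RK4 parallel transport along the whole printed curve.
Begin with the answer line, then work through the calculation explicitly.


Answer: V^u = -0.5398, V^v = -0.3239

gamma'(tau) = (-1, 3/4 - (1/2)*tau); f(tau, V)^k = -Gamma^k_ij(gamma(tau)) gamma'^i(tau) V^j; h = 1/4; intermediate values shown to 6 dp
curve data and Christoffel symbols at the stage parameters:
  tau = 0.000000: gamma = (0.250000, -0.375000), gamma' = (-1.000000, 0.750000); Gamma_uuu = 0.170213, Gamma_uuv = 0.000000, Gamma_uvv = 0.000000, Gamma_vuu = 0.765957, Gamma_vuv = 0.000000, Gamma_vvv = 0.000000
  tau = 0.125000: gamma = (0.125000, -0.285156), gamma' = (-1.000000, 0.687500); Gamma_uuu = 0.087912, Gamma_uuv = 0.000000, Gamma_uvv = 0.000000, Gamma_vuu = 0.791209, Gamma_vuv = 0.000000, Gamma_vvv = 0.000000
  tau = 0.250000: gamma = (0.000000, -0.203125), gamma' = (-1.000000, 0.625000); Gamma_uuu = 0.000000, Gamma_uuv = 0.000000, Gamma_uvv = 0.000000, Gamma_vuu = 0.800000, Gamma_vuv = 0.000000, Gamma_vvv = 0.000000
  tau = 0.375000: gamma = (-0.125000, -0.128906), gamma' = (-1.000000, 0.562500); Gamma_uuu = -0.087912, Gamma_uuv = 0.000000, Gamma_uvv = 0.000000, Gamma_vuu = 0.791209, Gamma_vuv = 0.000000, Gamma_vvv = 0.000000
  tau = 0.500000: gamma = (-0.250000, -0.062500), gamma' = (-1.000000, 0.500000); Gamma_uuu = -0.170213, Gamma_uuv = 0.000000, Gamma_uvv = 0.000000, Gamma_vuu = 0.765957, Gamma_vuv = 0.000000, Gamma_vvv = 0.000000
  tau = 0.625000: gamma = (-0.375000, -0.003906), gamma' = (-1.000000, 0.437500); Gamma_uuu = -0.242424, Gamma_uuv = 0.000000, Gamma_uvv = 0.000000, Gamma_vuu = 0.727273, Gamma_vuv = 0.000000, Gamma_vvv = 0.000000
  tau = 0.750000: gamma = (-0.500000, 0.046875), gamma' = (-1.000000, 0.375000); Gamma_uuu = -0.301887, Gamma_uuv = 0.000000, Gamma_uvv = 0.000000, Gamma_vuu = 0.679245, Gamma_vuv = 0.000000, Gamma_vvv = 0.000000
  tau = 0.875000: gamma = (-0.625000, 0.089844), gamma' = (-1.000000, 0.312500); Gamma_uuu = -0.347826, Gamma_uuv = 0.000000, Gamma_uvv = 0.000000, Gamma_vuu = 0.626087, Gamma_vuv = 0.000000, Gamma_vvv = 0.000000
  tau = 1.000000: gamma = (-0.750000, 0.125000), gamma' = (-1.000000, 0.250000); Gamma_uuu = -0.380952, Gamma_uuv = 0.000000, Gamma_uvv = 0.000000, Gamma_vuu = 0.571429, Gamma_vuv = 0.000000, Gamma_vvv = 0.000000
step 0: V^u = -0.6250, V^v = 0.1250
step 1: k1 = (-0.106383, -0.478723), k2 = (-0.056114, -0.505027), k3 = (-0.055562, -0.500055), k4 = (0.000000, -0.511112); V <- V + (h/6)(k1 + 2k2 + 2k3 + k4): V^u = -0.6387, V^v = 0.0000
step 2: k1 = (0.000000, -0.510991), k2 = (0.056153, -0.505376), k3 = (0.055536, -0.499822), k4 = (0.106358, -0.478612); V <- V + (h/6)(k1 + 2k2 + 2k3 + k4): V^u = -0.6250, V^v = -0.1250
step 3: k1 = (0.106383, -0.478723), k2 = (0.148291, -0.444874), k3 = (0.147021, -0.441064), k4 = (0.177583, -0.399562); V <- V + (h/6)(k1 + 2k2 + 2k3 + k4): V^u = -0.5886, V^v = -0.2354
step 4: k1 = (0.177678, -0.399776), k2 = (0.196991, -0.354584), k3 = (0.196151, -0.353072), k4 = (0.205532, -0.308298); V <- V + (h/6)(k1 + 2k2 + 2k3 + k4): V^u = -0.5398, V^v = -0.3239


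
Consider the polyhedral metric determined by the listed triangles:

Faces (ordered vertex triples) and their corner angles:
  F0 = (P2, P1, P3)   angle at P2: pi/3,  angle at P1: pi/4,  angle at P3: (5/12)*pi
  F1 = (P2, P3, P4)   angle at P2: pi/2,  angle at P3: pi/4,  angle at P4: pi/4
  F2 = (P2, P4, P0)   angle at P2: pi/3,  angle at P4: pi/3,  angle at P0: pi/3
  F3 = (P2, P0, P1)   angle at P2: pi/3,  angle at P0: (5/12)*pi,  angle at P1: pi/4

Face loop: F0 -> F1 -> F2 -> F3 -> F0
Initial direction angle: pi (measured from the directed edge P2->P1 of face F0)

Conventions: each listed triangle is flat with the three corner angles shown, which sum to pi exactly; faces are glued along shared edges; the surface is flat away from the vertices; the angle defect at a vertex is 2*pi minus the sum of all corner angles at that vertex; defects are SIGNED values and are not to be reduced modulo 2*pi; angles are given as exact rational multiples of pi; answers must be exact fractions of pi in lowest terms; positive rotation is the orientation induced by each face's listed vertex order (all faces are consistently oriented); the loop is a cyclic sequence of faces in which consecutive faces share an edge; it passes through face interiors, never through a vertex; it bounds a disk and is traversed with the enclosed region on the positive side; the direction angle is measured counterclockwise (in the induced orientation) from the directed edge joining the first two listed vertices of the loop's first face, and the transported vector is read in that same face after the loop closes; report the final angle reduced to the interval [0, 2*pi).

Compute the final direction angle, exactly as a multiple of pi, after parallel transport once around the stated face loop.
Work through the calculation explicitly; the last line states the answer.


enclosed vertex P2: corner angles sum to (3/2)*pi, defect = 2*pi - (3/2)*pi = pi/2
summing the enclosed defects onto the initial angle, mod 2*pi in the induced orientation:
final angle = pi + pi/2 = (3/2)*pi (mod 2*pi)

Answer: final direction angle = (3/2)*pi


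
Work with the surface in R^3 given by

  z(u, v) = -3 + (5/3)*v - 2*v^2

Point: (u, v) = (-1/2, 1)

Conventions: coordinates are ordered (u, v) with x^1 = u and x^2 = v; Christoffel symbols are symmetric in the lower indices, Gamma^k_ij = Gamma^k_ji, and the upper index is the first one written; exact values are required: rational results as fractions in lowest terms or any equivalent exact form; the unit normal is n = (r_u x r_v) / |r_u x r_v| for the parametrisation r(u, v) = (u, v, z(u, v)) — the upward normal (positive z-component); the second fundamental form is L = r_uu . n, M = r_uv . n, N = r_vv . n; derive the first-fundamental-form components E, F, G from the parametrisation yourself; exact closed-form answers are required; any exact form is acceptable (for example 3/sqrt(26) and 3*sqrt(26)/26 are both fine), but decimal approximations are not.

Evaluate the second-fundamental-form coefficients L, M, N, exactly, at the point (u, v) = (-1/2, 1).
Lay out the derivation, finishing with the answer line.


z_u = 0, z_v = -7/3, z_uu = 0, z_uv = 0, z_vv = -4
E = 1, F = 0, G = 58/9; answer radicand W^2 = 58/9
unnormalised second-form numerators: l = 0, m = 0, n = -4; L = l/sqrt(58/9), and similarly M = m/sqrt(W^2), N = n/sqrt(W^2)

Answer: L = 0, M = 0, N = -6*sqrt(58)/29


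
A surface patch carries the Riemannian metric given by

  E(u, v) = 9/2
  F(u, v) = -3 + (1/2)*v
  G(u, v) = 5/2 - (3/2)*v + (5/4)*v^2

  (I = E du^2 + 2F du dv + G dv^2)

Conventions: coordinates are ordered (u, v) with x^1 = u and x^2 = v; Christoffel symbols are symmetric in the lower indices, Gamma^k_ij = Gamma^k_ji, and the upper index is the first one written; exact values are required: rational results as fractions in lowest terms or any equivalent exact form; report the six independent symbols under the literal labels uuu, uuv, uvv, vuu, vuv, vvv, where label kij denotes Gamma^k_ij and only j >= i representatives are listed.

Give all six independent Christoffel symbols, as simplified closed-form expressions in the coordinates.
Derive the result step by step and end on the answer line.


E = 9/2; F = -3 + (1/2)*v; G = 5/2 - (3/2)*v + (5/4)*v^2
Gamma^k_ij = (1/2) g^{kl} (d_i g_jl + d_j g_il - d_l g_ij), with g^inv = (1/(EG-F^2)) [[G, -F], [-F, E]]
first partials: E_u = 0, E_v = 0, F_u = 0, F_v = 1/2, G_u = 0, G_v = -3/2 + (5/2)*v
D = EG - F^2 = 9/4 - (15/4)*v + (43/8)*v^2
expanded: Gamma^u_uu = (G E_u - 2F F_u + F E_v)/(2D), Gamma^u_uv = (G E_v - F G_u)/(2D), Gamma^u_vv = (2G F_v - G G_u - F G_v)/(2D), Gamma^v_uu = (2E F_u - E E_v - F E_u)/(2D), Gamma^v_uv = (E G_u - F E_v)/(2D), Gamma^v_vv = (E G_v - 2F F_v + F G_u)/(2D); substitute and cancel common factors

Answer: Gamma_uuu = 0, Gamma_uuv = 0, Gamma_uvv = (27*v - 8)/(43*v^2 - 30*v + 18), Gamma_vuu = 0, Gamma_vuv = 0, Gamma_vvv = (43*v - 15)/(43*v^2 - 30*v + 18)


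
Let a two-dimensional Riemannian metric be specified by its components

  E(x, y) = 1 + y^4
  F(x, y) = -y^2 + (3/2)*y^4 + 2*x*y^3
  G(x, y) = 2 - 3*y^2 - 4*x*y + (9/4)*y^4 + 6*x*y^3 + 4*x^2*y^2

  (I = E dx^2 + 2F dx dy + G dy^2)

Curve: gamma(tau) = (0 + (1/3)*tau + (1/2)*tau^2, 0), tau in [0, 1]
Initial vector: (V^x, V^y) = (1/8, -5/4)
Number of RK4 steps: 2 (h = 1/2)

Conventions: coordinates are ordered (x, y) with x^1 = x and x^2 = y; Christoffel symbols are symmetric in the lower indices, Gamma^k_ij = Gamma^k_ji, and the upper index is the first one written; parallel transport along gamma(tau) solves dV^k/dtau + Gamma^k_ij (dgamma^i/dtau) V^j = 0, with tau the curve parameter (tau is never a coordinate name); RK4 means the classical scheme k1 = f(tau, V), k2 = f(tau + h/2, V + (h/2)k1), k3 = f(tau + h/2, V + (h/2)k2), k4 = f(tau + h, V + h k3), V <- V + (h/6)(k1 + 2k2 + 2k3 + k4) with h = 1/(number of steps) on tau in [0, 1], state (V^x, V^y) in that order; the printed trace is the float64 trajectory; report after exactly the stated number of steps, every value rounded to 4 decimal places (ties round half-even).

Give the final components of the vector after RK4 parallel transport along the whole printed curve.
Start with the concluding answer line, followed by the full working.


Answer: V^x = 0.1250, V^y = -1.2500

gamma'(tau) = (1/3 + tau, 0); f(tau, V)^k = -Gamma^k_ij(gamma(tau)) gamma'^i(tau) V^j; h = 1/2; intermediate values shown to 6 dp
curve data and Christoffel symbols at the stage parameters:
  tau = 0.000000: gamma = (0.000000, 0.000000), gamma' = (0.333333, 0.000000); Gamma_xxx = 0.000000, Gamma_xxy = 0.000000, Gamma_xyy = 0.000000, Gamma_yxx = 0.000000, Gamma_yxy = 0.000000, Gamma_yyy = 0.000000
  tau = 0.250000: gamma = (0.114583, 0.000000), gamma' = (0.583333, 0.000000); Gamma_xxx = 0.000000, Gamma_xxy = 0.000000, Gamma_xyy = 0.000000, Gamma_yxx = 0.000000, Gamma_yxy = 0.000000, Gamma_yyy = -0.114583
  tau = 0.500000: gamma = (0.291667, 0.000000), gamma' = (0.833333, 0.000000); Gamma_xxx = 0.000000, Gamma_xxy = 0.000000, Gamma_xyy = 0.000000, Gamma_yxx = 0.000000, Gamma_yxy = 0.000000, Gamma_yyy = -0.291667
  tau = 0.750000: gamma = (0.531250, 0.000000), gamma' = (1.083333, 0.000000); Gamma_xxx = 0.000000, Gamma_xxy = 0.000000, Gamma_xyy = 0.000000, Gamma_yxx = 0.000000, Gamma_yxy = 0.000000, Gamma_yyy = -0.531250
  tau = 1.000000: gamma = (0.833333, 0.000000), gamma' = (1.333333, 0.000000); Gamma_xxx = 0.000000, Gamma_xxy = 0.000000, Gamma_xyy = 0.000000, Gamma_yxx = 0.000000, Gamma_yxy = 0.000000, Gamma_yyy = -0.833333
step 0: V^x = 0.1250, V^y = -1.2500
step 1: k1 = (0.000000, 0.000000), k2 = (0.000000, 0.000000), k3 = (0.000000, 0.000000), k4 = (0.000000, 0.000000); V <- V + (h/6)(k1 + 2k2 + 2k3 + k4): V^x = 0.1250, V^y = -1.2500
step 2: k1 = (0.000000, 0.000000), k2 = (0.000000, 0.000000), k3 = (0.000000, 0.000000), k4 = (0.000000, 0.000000); V <- V + (h/6)(k1 + 2k2 + 2k3 + k4): V^x = 0.1250, V^y = -1.2500


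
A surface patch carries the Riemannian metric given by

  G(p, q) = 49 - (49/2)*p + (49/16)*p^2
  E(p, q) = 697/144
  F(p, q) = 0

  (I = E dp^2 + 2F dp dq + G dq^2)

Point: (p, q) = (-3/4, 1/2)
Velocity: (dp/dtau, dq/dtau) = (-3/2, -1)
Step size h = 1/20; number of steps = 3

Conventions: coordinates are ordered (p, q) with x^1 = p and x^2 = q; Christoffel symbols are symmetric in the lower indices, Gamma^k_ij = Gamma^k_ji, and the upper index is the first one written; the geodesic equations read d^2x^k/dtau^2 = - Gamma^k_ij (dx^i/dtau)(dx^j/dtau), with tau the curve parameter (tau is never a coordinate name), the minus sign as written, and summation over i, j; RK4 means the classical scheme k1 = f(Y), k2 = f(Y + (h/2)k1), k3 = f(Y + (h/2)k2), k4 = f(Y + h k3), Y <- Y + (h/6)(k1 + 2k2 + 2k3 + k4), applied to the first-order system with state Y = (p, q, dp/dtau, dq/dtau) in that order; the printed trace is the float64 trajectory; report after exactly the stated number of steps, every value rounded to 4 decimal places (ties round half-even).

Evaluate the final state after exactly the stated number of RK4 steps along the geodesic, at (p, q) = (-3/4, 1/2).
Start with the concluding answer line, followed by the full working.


Answer: p = -1.0072, q = 0.3574, dp/dtau = -1.9180, dq/dtau = -0.8999

f(Y) = (dp/dtau, dq/dtau, -Gamma^p_ij Y'^i Y'^j, -Gamma^q_ij Y'^i Y'^j) with the Gammas evaluated at the stage position; h = 0.050000; intermediate values shown to 6 dp
step 0: p = -0.7500, q = 0.5000, dp/dtau = -1.5000, dq/dtau = -1.0000
step 1:
  k1: at (p, q) = (-0.750000, 0.500000), (dp/dtau, dq/dtau) = (-1.500000, -1.000000); Gamma_ppp = 0.000000, Gamma_ppq = 0.000000, Gamma_pqq = 3.005380, Gamma_qpp = 0.000000, Gamma_qpq = -0.210526, Gamma_qqq = 0.000000; k1 = (-1.500000, -1.000000, -3.005380, 0.631579)
  k2: at (p, q) = (-0.787500, 0.475000), (dp/dtau, dq/dtau) = (-1.575135, -0.984211); Gamma_ppp = 0.000000, Gamma_ppq = 0.000000, Gamma_pqq = 3.029107, Gamma_qpp = 0.000000, Gamma_qpq = -0.208877, Gamma_qqq = 0.000000; k2 = (-1.575135, -0.984211, -2.934206, 0.647630)
  k3: at (p, q) = (-0.789378, 0.475395), (dp/dtau, dq/dtau) = (-1.573355, -0.983809); Gamma_ppp = 0.000000, Gamma_ppq = 0.000000, Gamma_pqq = 3.030295, Gamma_qpp = 0.000000, Gamma_qpq = -0.208795, Gamma_qqq = 0.000000; k3 = (-1.573355, -0.983809, -2.932964, 0.646381)
  k4: at (p, q) = (-0.828668, 0.450810), (dp/dtau, dq/dtau) = (-1.646648, -0.967681); Gamma_ppp = 0.000000, Gamma_ppq = 0.000000, Gamma_pqq = 3.055154, Gamma_qpp = 0.000000, Gamma_qpq = -0.207096, Gamma_qqq = 0.000000; k4 = (-1.646648, -0.967681, -2.860866, 0.659987)
  Y <- Y + (h/6)(k1 + 2k2 + 2k3 + k4): p = -0.8287, q = 0.4508, dp/dtau = -1.6467, dq/dtau = -0.9677
step 2:
  k1: at (p, q) = (-0.828697, 0.450802), (dp/dtau, dq/dtau) = (-1.646672, -0.967670); Gamma_ppp = 0.000000, Gamma_ppq = 0.000000, Gamma_pqq = 3.055173, Gamma_qpp = 0.000000, Gamma_qpq = -0.207095, Gamma_qqq = 0.000000; k1 = (-1.646672, -0.967670, -2.860819, 0.659985)
  k2: at (p, q) = (-0.869864, 0.426611), (dp/dtau, dq/dtau) = (-1.718192, -0.951170); Gamma_ppp = 0.000000, Gamma_ppq = 0.000000, Gamma_pqq = 3.081219, Gamma_qpp = 0.000000, Gamma_qpq = -0.205345, Gamma_qqq = 0.000000; k2 = (-1.718192, -0.951170, -2.787657, 0.671187)
  k3: at (p, q) = (-0.871652, 0.427023), (dp/dtau, dq/dtau) = (-1.716363, -0.950890); Gamma_ppp = 0.000000, Gamma_ppq = 0.000000, Gamma_pqq = 3.082351, Gamma_qpp = 0.000000, Gamma_qpq = -0.205269, Gamma_qqq = 0.000000; k3 = (-1.716363, -0.950890, -2.787039, 0.670029)
  k4: at (p, q) = (-0.914515, 0.403258), (dp/dtau, dq/dtau) = (-1.786023, -0.934169); Gamma_ppp = 0.000000, Gamma_ppq = 0.000000, Gamma_pqq = 3.109471, Gamma_qpp = 0.000000, Gamma_qpq = -0.203479, Gamma_qqq = 0.000000; k4 = (-1.786023, -0.934169, -2.713545, 0.678988)
  Y <- Y + (h/6)(k1 + 2k2 + 2k3 + k4): p = -0.9145, q = 0.4033, dp/dtau = -1.7860, dq/dtau = -0.9342
step 3:
  k1: at (p, q) = (-0.914545, 0.403253), (dp/dtau, dq/dtau) = (-1.786036, -0.934158); Gamma_ppp = 0.000000, Gamma_ppq = 0.000000, Gamma_pqq = 3.109490, Gamma_qpp = 0.000000, Gamma_qpq = -0.203478, Gamma_qqq = 0.000000; k1 = (-1.786036, -0.934158, -2.713502, 0.678981)
  k2: at (p, q) = (-0.959196, 0.379899), (dp/dtau, dq/dtau) = (-1.853874, -0.917184); Gamma_ppp = 0.000000, Gamma_ppq = 0.000000, Gamma_pqq = 3.137741, Gamma_qpp = 0.000000, Gamma_qpq = -0.201646, Gamma_qqq = 0.000000; k2 = (-1.853874, -0.917184, -2.639550, 0.685733)
  k3: at (p, q) = (-0.960892, 0.380323), (dp/dtau, dq/dtau) = (-1.852025, -0.917015); Gamma_ppp = 0.000000, Gamma_ppq = 0.000000, Gamma_pqq = 3.138814, Gamma_qpp = 0.000000, Gamma_qpq = -0.201577, Gamma_qqq = 0.000000; k3 = (-1.852025, -0.917015, -2.639481, 0.684689)
  k4: at (p, q) = (-1.007147, 0.357402), (dp/dtau, dq/dtau) = (-1.918010, -0.899924); Gamma_ppp = 0.000000, Gamma_ppq = 0.000000, Gamma_pqq = 3.168080, Gamma_qpp = 0.000000, Gamma_qpq = -0.199715, Gamma_qqq = 0.000000; k4 = (-1.918010, -0.899924, -2.565711, 0.689440)
  Y <- Y + (h/6)(k1 + 2k2 + 2k3 + k4): p = -1.0072, q = 0.3574, dp/dtau = -1.9180, dq/dtau = -0.8999


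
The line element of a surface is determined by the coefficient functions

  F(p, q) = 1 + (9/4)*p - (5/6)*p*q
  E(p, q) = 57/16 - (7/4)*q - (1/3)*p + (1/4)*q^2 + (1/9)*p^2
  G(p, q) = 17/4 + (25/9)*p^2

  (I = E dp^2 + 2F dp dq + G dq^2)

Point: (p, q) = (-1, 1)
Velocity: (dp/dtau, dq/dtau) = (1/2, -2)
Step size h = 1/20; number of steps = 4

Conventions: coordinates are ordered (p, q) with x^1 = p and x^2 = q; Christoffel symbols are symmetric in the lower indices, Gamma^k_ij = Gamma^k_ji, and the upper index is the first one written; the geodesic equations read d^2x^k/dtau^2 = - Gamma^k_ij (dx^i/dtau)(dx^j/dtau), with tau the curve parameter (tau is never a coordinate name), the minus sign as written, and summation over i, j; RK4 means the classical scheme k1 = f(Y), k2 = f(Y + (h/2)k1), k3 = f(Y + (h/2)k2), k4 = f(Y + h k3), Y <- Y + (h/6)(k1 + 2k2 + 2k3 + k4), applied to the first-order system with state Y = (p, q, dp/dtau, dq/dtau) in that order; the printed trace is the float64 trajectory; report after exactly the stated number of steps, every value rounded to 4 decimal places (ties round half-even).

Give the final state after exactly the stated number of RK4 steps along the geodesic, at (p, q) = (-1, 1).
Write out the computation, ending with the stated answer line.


f(Y) = (dp/dtau, dq/dtau, -Gamma^p_ij Y'^i Y'^j, -Gamma^q_ij Y'^i Y'^j) with the Gammas evaluated at the stage position; h = 0.050000; intermediate values shown to 6 dp
step 0: p = -1.0000, q = 1.0000, dp/dtau = 0.5000, dq/dtau = -2.0000
step 1:
  k1: at (p, q) = (-1.000000, 1.000000), (dp/dtau, dq/dtau) = (0.500000, -2.000000); Gamma_ppp = -0.063141, Gamma_ppq = -0.318136, Gamma_pqq = 1.454779, Gamma_qpp = 0.286770, Gamma_qpq = -0.414119, Gamma_qqq = 0.086252; k1 = (0.500000, -2.000000, -6.439602, -1.244937)
  k2: at (p, q) = (-0.987500, 0.950000), (dp/dtau, dq/dtau) = (0.339010, -2.031123); Gamma_ppp = -0.056734, Gamma_ppq = -0.319876, Gamma_pqq = 1.406524, Gamma_qpp = 0.297591, Gamma_qpq = -0.414417, Gamma_qqq = 0.088955; k2 = (0.339010, -2.031123, -6.236556, -0.971894)
  k3: at (p, q) = (-0.991525, 0.949222), (dp/dtau, dq/dtau) = (0.344086, -2.024297); Gamma_ppp = -0.056229, Gamma_ppq = -0.320713, Gamma_pqq = 1.410877, Gamma_qpp = 0.296748, Gamma_qpq = -0.415057, Gamma_qqq = 0.090264; k3 = (0.344086, -2.024297, -6.221579, -0.983216)
  k4: at (p, q) = (-0.982796, 0.898785), (dp/dtau, dq/dtau) = (0.188921, -2.049161); Gamma_ppp = -0.049506, Gamma_ppq = -0.322837, Gamma_pqq = 1.368188, Gamma_qpp = 0.306907, Gamma_qpq = -0.415893, Gamma_qqq = 0.093775; k4 = (0.188921, -2.049161, -5.993298, -0.726732)
  Y <- Y + (h/6)(k1 + 2k2 + 2k3 + k4): p = -0.9829, q = 0.8987, dp/dtau = 0.1888, dq/dtau = -2.0490
step 2:
  k1: at (p, q) = (-0.982874, 0.898667), (dp/dtau, dq/dtau) = (0.188757, -2.049016); Gamma_ppp = -0.049481, Gamma_ppq = -0.322861, Gamma_pqq = 1.368208, Gamma_qpp = 0.306907, Gamma_qpq = -0.415911, Gamma_qqq = 0.093813; k1 = (0.188757, -2.049016, -5.992354, -0.726527)
  k2: at (p, q) = (-0.978155, 0.847441), (dp/dtau, dq/dtau) = (0.038948, -2.067179); Gamma_ppp = -0.042351, Gamma_ppq = -0.325496, Gamma_pqq = 1.331050, Gamma_qpp = 0.316360, Gamma_qpq = -0.417376, Gamma_qqq = 0.098286; k2 = (0.038948, -2.067179, -5.740231, -0.487687)
  k3: at (p, q) = (-0.981900, 0.846987), (dp/dtau, dq/dtau) = (0.045251, -2.061208); Gamma_ppp = -0.041907, Gamma_ppq = -0.326288, Gamma_pqq = 1.335208, Gamma_qpp = 0.315496, Gamma_qpq = -0.417997, Gamma_qqq = 0.099489; k3 = (0.045251, -2.061208, -5.733517, -0.501307)
  k4: at (p, q) = (-0.980612, 0.795606), (dp/dtau, dq/dtau) = (-0.097919, -2.074081); Gamma_ppp = -0.034498, Gamma_ppq = -0.329357, Gamma_pqq = 1.303096, Gamma_qpp = 0.324212, Gamma_qpq = -0.420036, Gamma_qqq = 0.104725; k4 = (-0.097919, -2.074081, -5.471564, -0.283005)
  Y <- Y + (h/6)(k1 + 2k2 + 2k3 + k4): p = -0.9807, q = 0.7955, dp/dtau = -0.0980, dq/dtau = -2.0739
step 3:
  k1: at (p, q) = (-0.980714, 0.795501), (dp/dtau, dq/dtau) = (-0.098005, -2.073912); Gamma_ppp = -0.034472, Gamma_ppq = -0.329385, Gamma_pqq = 1.303154, Gamma_qpp = 0.324203, Gamma_qpq = -0.420058, Gamma_qqq = 0.104768; k1 = (-0.098005, -2.073912, -5.470780, -0.282977)
  k2: at (p, q) = (-0.983164, 0.743653), (dp/dtau, dq/dtau) = (-0.234774, -2.080986); Gamma_ppp = -0.026703, Gamma_ppq = -0.333019, Gamma_pqq = 1.276136, Gamma_qpp = 0.332122, Gamma_qpq = -0.422748, Gamma_qqq = 0.110931; k2 = (-0.234774, -2.080986, -5.199439, -0.085615)
  k3: at (p, q) = (-0.986583, 0.743476), (dp/dtau, dq/dtau) = (-0.227991, -2.076052); Gamma_ppp = -0.026331, Gamma_ppq = -0.333758, Gamma_pqq = 1.279987, Gamma_qpp = 0.331267, Gamma_qpq = -0.423315, Gamma_qqq = 0.112019; k3 = (-0.227991, -2.076052, -5.199416, -0.099292)
  k4: at (p, q) = (-0.992113, 0.691698), (dp/dtau, dq/dtau) = (-0.357976, -2.078876); Gamma_ppp = -0.018345, Gamma_ppq = -0.337861, Gamma_pqq = 1.257387, Gamma_qpp = 0.338416, Gamma_qpq = -0.426537, Gamma_qqq = 0.118892; k4 = (-0.357976, -2.078876, -4.928869, 0.077659)
  Y <- Y + (h/6)(k1 + 2k2 + 2k3 + k4): p = -0.9922, q = 0.6916, dp/dtau = -0.3580, dq/dtau = -2.0787
step 4:
  k1: at (p, q) = (-0.992226, 0.691611), (dp/dtau, dq/dtau) = (-0.357983, -2.078705); Gamma_ppp = -0.018321, Gamma_ppq = -0.337891, Gamma_pqq = 1.257468, Gamma_qpp = 0.338401, Gamma_qpq = -0.426559, Gamma_qqq = 0.118937; k1 = (-0.357983, -2.078705, -4.928310, 0.077547)
  k2: at (p, q) = (-1.001176, 0.639643), (dp/dtau, dq/dtau) = (-0.481191, -2.076766); Gamma_ppp = -0.010053, Gamma_ppq = -0.342590, Gamma_pqq = 1.239401, Gamma_qpp = 0.344714, Gamma_qpq = -0.430370, Gamma_qqq = 0.126680; k2 = (-0.481191, -2.076766, -4.658439, 0.233973)
  k3: at (p, q) = (-1.004256, 0.639691), (dp/dtau, dq/dtau) = (-0.474444, -2.072855); Gamma_ppp = -0.009757, Gamma_ppq = -0.343271, Gamma_pqq = 1.242895, Gamma_qpp = 0.343891, Gamma_qpq = -0.430861, Gamma_qqq = 0.127653; k3 = (-0.474444, -2.072855, -4.663003, 0.221564)
  k4: at (p, q) = (-1.015949, 0.587968), (dp/dtau, dq/dtau) = (-0.591133, -2.067626); Gamma_ppp = -0.001354, Gamma_ppq = -0.348456, Gamma_pqq = 1.228615, Gamma_qpp = 0.349436, Gamma_qpq = -0.435107, Gamma_qqq = 0.136048; k4 = (-0.591133, -2.067626, -4.400158, 0.359889)
  Y <- Y + (h/6)(k1 + 2k2 + 2k3 + k4): p = -1.0161, q = 0.5879, dp/dtau = -0.5911, dq/dtau = -2.0675

Answer: p = -1.0161, q = 0.5879, dp/dtau = -0.5911, dq/dtau = -2.0675


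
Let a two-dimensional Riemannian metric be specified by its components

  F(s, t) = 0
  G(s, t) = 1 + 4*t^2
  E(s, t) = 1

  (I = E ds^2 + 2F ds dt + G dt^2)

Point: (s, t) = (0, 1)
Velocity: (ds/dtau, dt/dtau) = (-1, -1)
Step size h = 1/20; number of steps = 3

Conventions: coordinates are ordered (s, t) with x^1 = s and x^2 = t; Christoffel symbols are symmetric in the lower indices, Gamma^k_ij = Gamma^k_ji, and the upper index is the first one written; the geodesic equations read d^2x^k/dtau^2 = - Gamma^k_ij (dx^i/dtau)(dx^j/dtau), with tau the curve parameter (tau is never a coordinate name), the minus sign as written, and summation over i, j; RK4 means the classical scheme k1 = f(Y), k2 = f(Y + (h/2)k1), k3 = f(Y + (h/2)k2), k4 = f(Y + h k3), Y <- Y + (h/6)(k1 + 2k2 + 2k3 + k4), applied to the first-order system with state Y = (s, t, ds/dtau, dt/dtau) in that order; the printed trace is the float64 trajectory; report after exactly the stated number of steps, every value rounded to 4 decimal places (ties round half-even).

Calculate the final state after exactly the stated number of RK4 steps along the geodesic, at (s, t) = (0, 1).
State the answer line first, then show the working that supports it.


Answer: s = -0.1500, t = 0.8399, ds/dtau = -1.0000, dt/dtau = -1.1438

f(Y) = (ds/dtau, dt/dtau, -Gamma^s_ij Y'^i Y'^j, -Gamma^t_ij Y'^i Y'^j) with the Gammas evaluated at the stage position; h = 0.050000; intermediate values shown to 6 dp
step 0: s = 0.0000, t = 1.0000, ds/dtau = -1.0000, dt/dtau = -1.0000
step 1:
  k1: at (s, t) = (0.000000, 1.000000), (ds/dtau, dt/dtau) = (-1.000000, -1.000000); Gamma_sss = 0.000000, Gamma_sst = 0.000000, Gamma_stt = 0.000000, Gamma_tss = 0.000000, Gamma_tst = 0.000000, Gamma_ttt = 0.800000; k1 = (-1.000000, -1.000000, 0.000000, -0.800000)
  k2: at (s, t) = (-0.025000, 0.975000), (ds/dtau, dt/dtau) = (-1.000000, -1.020000); Gamma_sss = 0.000000, Gamma_sst = 0.000000, Gamma_stt = 0.000000, Gamma_tss = 0.000000, Gamma_tst = 0.000000, Gamma_ttt = 0.812077; k2 = (-1.000000, -1.020000, 0.000000, -0.844885)
  k3: at (s, t) = (-0.025000, 0.974500), (ds/dtau, dt/dtau) = (-1.000000, -1.021122); Gamma_sss = 0.000000, Gamma_sst = 0.000000, Gamma_stt = 0.000000, Gamma_tss = 0.000000, Gamma_tst = 0.000000, Gamma_ttt = 0.812320; k3 = (-1.000000, -1.021122, 0.000000, -0.846998)
  k4: at (s, t) = (-0.050000, 0.948944), (ds/dtau, dt/dtau) = (-1.000000, -1.042350); Gamma_sss = 0.000000, Gamma_sst = 0.000000, Gamma_stt = 0.000000, Gamma_tss = 0.000000, Gamma_tst = 0.000000, Gamma_ttt = 0.824814; k4 = (-1.000000, -1.042350, 0.000000, -0.896155)
  Y <- Y + (h/6)(k1 + 2k2 + 2k3 + k4): s = -0.0500, t = 0.9490, ds/dtau = -1.0000, dt/dtau = -1.0423
step 2:
  k1: at (s, t) = (-0.050000, 0.948962), (ds/dtau, dt/dtau) = (-1.000000, -1.042333); Gamma_sss = 0.000000, Gamma_sst = 0.000000, Gamma_stt = 0.000000, Gamma_tss = 0.000000, Gamma_tst = 0.000000, Gamma_ttt = 0.824805; k1 = (-1.000000, -1.042333, 0.000000, -0.896116)
  k2: at (s, t) = (-0.075000, 0.922903), (ds/dtau, dt/dtau) = (-1.000000, -1.064736); Gamma_sss = 0.000000, Gamma_sst = 0.000000, Gamma_stt = 0.000000, Gamma_tss = 0.000000, Gamma_tst = 0.000000, Gamma_ttt = 0.837670; k2 = (-1.000000, -1.064736, 0.000000, -0.949634)
  k3: at (s, t) = (-0.075000, 0.922343), (ds/dtau, dt/dtau) = (-1.000000, -1.066074); Gamma_sss = 0.000000, Gamma_sst = 0.000000, Gamma_stt = 0.000000, Gamma_tss = 0.000000, Gamma_tst = 0.000000, Gamma_ttt = 0.837948; k3 = (-1.000000, -1.066074, 0.000000, -0.952338)
  k4: at (s, t) = (-0.100000, 0.895658), (ds/dtau, dt/dtau) = (-1.000000, -1.089950); Gamma_sss = 0.000000, Gamma_sst = 0.000000, Gamma_stt = 0.000000, Gamma_tss = 0.000000, Gamma_tst = 0.000000, Gamma_ttt = 0.851221; k4 = (-1.000000, -1.089950, 0.000000, -1.011243)
  Y <- Y + (h/6)(k1 + 2k2 + 2k3 + k4): s = -0.1000, t = 0.8957, ds/dtau = -1.0000, dt/dtau = -1.0899
step 3:
  k1: at (s, t) = (-0.100000, 0.895679), (ds/dtau, dt/dtau) = (-1.000000, -1.089927); Gamma_sss = 0.000000, Gamma_sst = 0.000000, Gamma_stt = 0.000000, Gamma_tss = 0.000000, Gamma_tst = 0.000000, Gamma_ttt = 0.851211; k1 = (-1.000000, -1.089927, 0.000000, -1.011188)
  k2: at (s, t) = (-0.125000, 0.868431), (ds/dtau, dt/dtau) = (-1.000000, -1.115207); Gamma_sss = 0.000000, Gamma_sst = 0.000000, Gamma_stt = 0.000000, Gamma_tss = 0.000000, Gamma_tst = 0.000000, Gamma_ttt = 0.864823; k2 = (-1.000000, -1.115207, 0.000000, -1.075567)
  k3: at (s, t) = (-0.125000, 0.867799), (ds/dtau, dt/dtau) = (-1.000000, -1.116816); Gamma_sss = 0.000000, Gamma_sst = 0.000000, Gamma_stt = 0.000000, Gamma_tss = 0.000000, Gamma_tst = 0.000000, Gamma_ttt = 0.865139; k3 = (-1.000000, -1.116816, 0.000000, -1.079068)
  k4: at (s, t) = (-0.150000, 0.839838), (ds/dtau, dt/dtau) = (-1.000000, -1.143880); Gamma_sss = 0.000000, Gamma_sst = 0.000000, Gamma_stt = 0.000000, Gamma_tss = 0.000000, Gamma_tst = 0.000000, Gamma_ttt = 0.879110; k4 = (-1.000000, -1.143880, 0.000000, -1.150281)
  Y <- Y + (h/6)(k1 + 2k2 + 2k3 + k4): s = -0.1500, t = 0.8399, ds/dtau = -1.0000, dt/dtau = -1.1438


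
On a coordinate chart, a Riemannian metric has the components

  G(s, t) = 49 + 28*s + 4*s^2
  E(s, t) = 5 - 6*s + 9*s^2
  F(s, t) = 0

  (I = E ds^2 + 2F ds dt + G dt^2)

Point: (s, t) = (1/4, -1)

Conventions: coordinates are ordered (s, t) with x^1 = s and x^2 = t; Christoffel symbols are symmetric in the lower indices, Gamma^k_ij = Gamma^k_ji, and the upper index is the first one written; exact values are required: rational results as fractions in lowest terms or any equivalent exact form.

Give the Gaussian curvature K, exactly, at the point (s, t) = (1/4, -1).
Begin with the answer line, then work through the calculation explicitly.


Answer: K = -256/21125

E = 65/16, F = 0, G = 225/4, EG - F^2 = 14625/64 at the point
E_s = -3/2, E_t = 0, F_s = 0, F_t = 0, G_s = 30, G_t = 0
E_tt = 0, F_st = 0, G_ss = 8
Compute both Brioschi determinants and normalise by (EG - F^2)^2.
M1 = [[-E_tt/2 + F_st - G_ss/2, E_s/2, F_s - E_t/2], [F_t - G_s/2, E, F], [G_t/2, F, G]] = [[-4, -3/4, 0], [-15, 65/16, 0], [0, 0, 225/4]]; det M1 = -12375/8
M2 = [[0, E_t/2, G_s/2], [E_t/2, E, F], [G_s/2, F, G]] = [[0, 0, 15], [0, 65/16, 0], [15, 0, 225/4]]; det M2 = -14625/16
det M1 - det M2 = -10125/16; K = -10125/16 / (14625/64)^2 = -256/21125


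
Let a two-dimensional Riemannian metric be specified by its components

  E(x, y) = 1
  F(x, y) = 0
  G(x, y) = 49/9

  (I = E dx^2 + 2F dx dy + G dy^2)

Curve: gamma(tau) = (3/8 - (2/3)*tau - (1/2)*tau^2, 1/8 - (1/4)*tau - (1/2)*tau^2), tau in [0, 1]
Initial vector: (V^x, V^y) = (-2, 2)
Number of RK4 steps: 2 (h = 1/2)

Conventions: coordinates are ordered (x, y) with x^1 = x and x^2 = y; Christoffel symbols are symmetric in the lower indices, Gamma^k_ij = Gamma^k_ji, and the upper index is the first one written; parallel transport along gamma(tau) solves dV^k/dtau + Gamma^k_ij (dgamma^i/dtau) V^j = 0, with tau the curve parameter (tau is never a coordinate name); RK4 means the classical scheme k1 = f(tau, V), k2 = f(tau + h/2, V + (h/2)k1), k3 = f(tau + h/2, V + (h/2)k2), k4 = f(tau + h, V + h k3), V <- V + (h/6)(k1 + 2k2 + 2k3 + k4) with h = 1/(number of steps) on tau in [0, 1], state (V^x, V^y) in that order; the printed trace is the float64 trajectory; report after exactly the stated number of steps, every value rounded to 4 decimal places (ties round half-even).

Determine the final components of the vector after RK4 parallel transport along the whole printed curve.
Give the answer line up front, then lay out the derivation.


Answer: V^x = -2.0000, V^y = 2.0000

gamma'(tau) = (-2/3 - tau, -1/4 - tau); f(tau, V)^k = -Gamma^k_ij(gamma(tau)) gamma'^i(tau) V^j; h = 1/2; intermediate values shown to 6 dp
curve data and Christoffel symbols at the stage parameters:
  tau = 0.000000: gamma = (0.375000, 0.125000), gamma' = (-0.666667, -0.250000); Gamma_xxx = 0.000000, Gamma_xxy = 0.000000, Gamma_xyy = 0.000000, Gamma_yxx = 0.000000, Gamma_yxy = 0.000000, Gamma_yyy = 0.000000
  tau = 0.250000: gamma = (0.177083, 0.031250), gamma' = (-0.916667, -0.500000); Gamma_xxx = 0.000000, Gamma_xxy = 0.000000, Gamma_xyy = 0.000000, Gamma_yxx = 0.000000, Gamma_yxy = 0.000000, Gamma_yyy = 0.000000
  tau = 0.500000: gamma = (-0.083333, -0.125000), gamma' = (-1.166667, -0.750000); Gamma_xxx = 0.000000, Gamma_xxy = 0.000000, Gamma_xyy = 0.000000, Gamma_yxx = 0.000000, Gamma_yxy = 0.000000, Gamma_yyy = 0.000000
  tau = 0.750000: gamma = (-0.406250, -0.343750), gamma' = (-1.416667, -1.000000); Gamma_xxx = 0.000000, Gamma_xxy = 0.000000, Gamma_xyy = 0.000000, Gamma_yxx = 0.000000, Gamma_yxy = 0.000000, Gamma_yyy = 0.000000
  tau = 1.000000: gamma = (-0.791667, -0.625000), gamma' = (-1.666667, -1.250000); Gamma_xxx = 0.000000, Gamma_xxy = 0.000000, Gamma_xyy = 0.000000, Gamma_yxx = 0.000000, Gamma_yxy = 0.000000, Gamma_yyy = 0.000000
step 0: V^x = -2.0000, V^y = 2.0000
step 1: k1 = (0.000000, 0.000000), k2 = (0.000000, 0.000000), k3 = (0.000000, 0.000000), k4 = (0.000000, 0.000000); V <- V + (h/6)(k1 + 2k2 + 2k3 + k4): V^x = -2.0000, V^y = 2.0000
step 2: k1 = (0.000000, 0.000000), k2 = (0.000000, 0.000000), k3 = (0.000000, 0.000000), k4 = (0.000000, 0.000000); V <- V + (h/6)(k1 + 2k2 + 2k3 + k4): V^x = -2.0000, V^y = 2.0000
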